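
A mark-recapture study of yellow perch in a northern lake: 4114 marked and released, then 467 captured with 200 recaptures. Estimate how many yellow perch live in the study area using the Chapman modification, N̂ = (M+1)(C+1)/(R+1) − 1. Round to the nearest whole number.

N ≈ 9580

N̂ = (4114+1)(467+1)/(200+1) − 1 = 4115·468/201 − 1
= 1925820/201 − 1 ≈ 9581.2 − 1 ≈ 9580.2 → 9580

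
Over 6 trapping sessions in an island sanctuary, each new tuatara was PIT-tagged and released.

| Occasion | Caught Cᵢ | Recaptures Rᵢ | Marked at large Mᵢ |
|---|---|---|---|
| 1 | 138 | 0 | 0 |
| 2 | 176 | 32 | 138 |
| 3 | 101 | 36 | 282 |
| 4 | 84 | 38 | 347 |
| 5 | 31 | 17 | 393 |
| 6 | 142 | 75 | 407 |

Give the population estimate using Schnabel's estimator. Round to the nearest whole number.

Σ MᵢCᵢ = 0·138 + 138·176 + 282·101 + 347·84 + 393·31 + 407·142 = 0 + 24288 + 28482 + 29148 + 12183 + 57794 = 151895
Σ Rᵢ = 0 + 32 + 36 + 38 + 17 + 75 = 198
N̂ = 151895 / 198 ≈ 767.1 → 767

N ≈ 767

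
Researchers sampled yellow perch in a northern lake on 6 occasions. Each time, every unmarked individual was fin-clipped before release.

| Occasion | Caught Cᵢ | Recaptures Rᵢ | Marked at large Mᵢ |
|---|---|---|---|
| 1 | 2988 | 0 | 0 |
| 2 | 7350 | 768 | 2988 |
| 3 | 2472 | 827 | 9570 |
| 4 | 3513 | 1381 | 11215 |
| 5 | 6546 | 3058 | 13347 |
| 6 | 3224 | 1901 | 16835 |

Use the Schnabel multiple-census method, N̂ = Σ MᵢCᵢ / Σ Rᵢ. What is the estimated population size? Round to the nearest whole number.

N ≈ 28,565

Σ MᵢCᵢ = 0·2988 + 2988·7350 + 9570·2472 + 11215·3513 + 13347·6546 + 16835·3224 = 0 + 21961800 + 23657040 + 39398295 + 87369462 + 54276040 = 226662637
Σ Rᵢ = 0 + 768 + 827 + 1381 + 3058 + 1901 = 7935
N̂ = 226662637 / 7935 ≈ 28564.9 → 28565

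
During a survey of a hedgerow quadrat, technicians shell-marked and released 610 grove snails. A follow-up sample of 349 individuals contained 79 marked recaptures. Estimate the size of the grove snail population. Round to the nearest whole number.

N ≈ 2695

The marked fraction in the recapture sample should equal the marked fraction in the population: 79/349 = 610/N.
N = (610 × 349) / 79 = 212890 / 79 ≈ 2694.8 → 2695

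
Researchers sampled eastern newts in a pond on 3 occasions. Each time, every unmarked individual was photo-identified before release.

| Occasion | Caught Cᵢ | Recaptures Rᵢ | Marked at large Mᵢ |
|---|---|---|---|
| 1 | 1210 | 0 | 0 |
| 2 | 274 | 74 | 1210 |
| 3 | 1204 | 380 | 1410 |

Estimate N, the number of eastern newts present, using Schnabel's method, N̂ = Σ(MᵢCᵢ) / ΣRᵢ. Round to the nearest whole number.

Σ MᵢCᵢ = 0·1210 + 1210·274 + 1410·1204 = 0 + 331540 + 1697640 = 2029180
Σ Rᵢ = 0 + 74 + 380 = 454
N̂ = 2029180 / 454 ≈ 4469.6 → 4470

N ≈ 4470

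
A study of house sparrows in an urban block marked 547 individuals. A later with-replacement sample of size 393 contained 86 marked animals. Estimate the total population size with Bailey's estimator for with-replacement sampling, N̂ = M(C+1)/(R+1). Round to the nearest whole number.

N̂ = 547·(393+1)/(86+1) = 547·394/87 = 215518/87 ≈ 2477.2 → 2477

N ≈ 2477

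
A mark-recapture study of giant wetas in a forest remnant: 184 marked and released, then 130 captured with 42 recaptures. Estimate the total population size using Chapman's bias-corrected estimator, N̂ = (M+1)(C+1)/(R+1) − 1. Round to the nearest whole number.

N̂ = (184+1)(130+1)/(42+1) − 1 = 185·131/43 − 1
= 24235/43 − 1 ≈ 563.6 − 1 ≈ 562.6 → 563

N ≈ 563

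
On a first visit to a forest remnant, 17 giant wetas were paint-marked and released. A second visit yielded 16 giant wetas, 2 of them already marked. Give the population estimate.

If marked individuals mix randomly, R/C ≈ M/N, giving N ≈ M·C/R.
N = (17 × 16) / 2 = 272 / 2 = 136

N = 136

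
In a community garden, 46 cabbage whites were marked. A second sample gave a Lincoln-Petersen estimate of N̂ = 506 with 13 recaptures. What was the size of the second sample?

From N = M·C/R: C = N·R / M = 506·13 / 46 = 6578 / 46 = 143.

C = 143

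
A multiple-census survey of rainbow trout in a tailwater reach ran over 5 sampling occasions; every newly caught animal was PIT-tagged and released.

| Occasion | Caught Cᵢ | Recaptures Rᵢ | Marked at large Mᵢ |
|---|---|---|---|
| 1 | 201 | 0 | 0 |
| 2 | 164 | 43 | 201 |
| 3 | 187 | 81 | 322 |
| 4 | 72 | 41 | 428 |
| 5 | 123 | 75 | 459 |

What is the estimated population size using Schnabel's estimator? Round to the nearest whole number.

N ≈ 752

Σ MᵢCᵢ = 0·201 + 201·164 + 322·187 + 428·72 + 459·123 = 0 + 32964 + 60214 + 30816 + 56457 = 180451
Σ Rᵢ = 0 + 43 + 81 + 41 + 75 = 240
N̂ = 180451 / 240 ≈ 751.9 → 752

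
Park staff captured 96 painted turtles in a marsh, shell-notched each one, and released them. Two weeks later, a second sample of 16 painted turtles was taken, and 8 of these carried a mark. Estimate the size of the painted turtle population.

N = (96 × 16) / 8 = 1536 / 8 = 192

N = 192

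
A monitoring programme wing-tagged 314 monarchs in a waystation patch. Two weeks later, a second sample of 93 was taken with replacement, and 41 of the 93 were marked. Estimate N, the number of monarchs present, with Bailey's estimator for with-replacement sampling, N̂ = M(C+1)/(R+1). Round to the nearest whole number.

N ≈ 703

N̂ = 314·(93+1)/(41+1) = 314·94/42 = 29516/42 ≈ 702.8 → 703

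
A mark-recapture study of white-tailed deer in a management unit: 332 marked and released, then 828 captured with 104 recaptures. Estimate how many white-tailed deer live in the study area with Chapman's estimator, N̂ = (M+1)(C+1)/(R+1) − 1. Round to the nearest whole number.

N ≈ 2628

N̂ = (332+1)(828+1)/(104+1) − 1 = 333·829/105 − 1
= 276057/105 − 1 ≈ 2629.1 − 1 ≈ 2628.1 → 2628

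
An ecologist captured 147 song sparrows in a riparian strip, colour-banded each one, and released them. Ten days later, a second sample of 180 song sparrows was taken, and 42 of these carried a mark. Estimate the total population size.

N = 630

If marked individuals mix randomly, R/C ≈ M/N, giving N ≈ M·C/R.
N = (147 × 180) / 42 = 26460 / 42 = 630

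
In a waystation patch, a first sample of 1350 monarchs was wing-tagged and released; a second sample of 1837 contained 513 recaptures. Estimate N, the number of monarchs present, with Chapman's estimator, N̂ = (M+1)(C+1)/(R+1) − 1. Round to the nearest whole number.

N ≈ 4830

N̂ = (1350+1)(1837+1)/(513+1) − 1 = 1351·1838/514 − 1
= 2483138/514 − 1 ≈ 4831.0 − 1 ≈ 4830.0 → 4830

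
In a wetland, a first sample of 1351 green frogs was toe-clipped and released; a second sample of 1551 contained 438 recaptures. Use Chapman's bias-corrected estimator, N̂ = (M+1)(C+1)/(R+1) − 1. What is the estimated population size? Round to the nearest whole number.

N̂ = (1351+1)(1551+1)/(438+1) − 1 = 1352·1552/439 − 1
= 2098304/439 − 1 ≈ 4779.7 − 1 ≈ 4778.7 → 4779

N ≈ 4779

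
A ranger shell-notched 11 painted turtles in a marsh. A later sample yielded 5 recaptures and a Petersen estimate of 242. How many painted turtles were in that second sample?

C = 110

From N = M·C/R: C = N·R / M = 242·5 / 11 = 1210 / 11 = 110.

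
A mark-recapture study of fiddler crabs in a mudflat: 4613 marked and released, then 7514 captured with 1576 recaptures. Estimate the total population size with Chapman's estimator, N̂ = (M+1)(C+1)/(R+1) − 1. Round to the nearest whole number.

N ≈ 21,986

N̂ = (4613+1)(7514+1)/(1576+1) − 1 = 4614·7515/1577 − 1
= 34674210/1577 − 1 ≈ 21987.45 − 1 ≈ 21986.45 → 21986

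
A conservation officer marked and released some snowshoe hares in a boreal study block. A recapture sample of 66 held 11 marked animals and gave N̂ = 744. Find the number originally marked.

From N = M·C/R: M = N·R / C = 744·11 / 66 = 8184 / 66 = 124.

M = 124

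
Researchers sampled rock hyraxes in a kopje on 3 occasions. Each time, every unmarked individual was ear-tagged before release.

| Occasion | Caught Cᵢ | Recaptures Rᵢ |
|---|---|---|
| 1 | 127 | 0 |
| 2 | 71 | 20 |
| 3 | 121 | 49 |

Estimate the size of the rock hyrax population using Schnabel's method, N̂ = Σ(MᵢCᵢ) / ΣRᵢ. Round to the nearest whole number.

Marked at large before each occasion: Mᵢ = Σⱼ<ᵢ (Cⱼ − Rⱼ) → M1=0, M2=127, M3=178
Σ MᵢCᵢ = 0·127 + 127·71 + 178·121 = 0 + 9017 + 21538 = 30555
Σ Rᵢ = 0 + 20 + 49 = 69
N̂ = 30555 / 69 ≈ 442.8 → 443

N ≈ 443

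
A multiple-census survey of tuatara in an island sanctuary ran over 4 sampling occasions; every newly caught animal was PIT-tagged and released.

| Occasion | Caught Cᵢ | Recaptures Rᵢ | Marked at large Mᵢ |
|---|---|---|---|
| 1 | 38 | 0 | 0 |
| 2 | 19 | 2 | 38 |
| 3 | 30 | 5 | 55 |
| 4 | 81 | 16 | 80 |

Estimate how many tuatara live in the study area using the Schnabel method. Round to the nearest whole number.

N ≈ 385

Σ MᵢCᵢ = 0·38 + 38·19 + 55·30 + 80·81 = 0 + 722 + 1650 + 6480 = 8852
Σ Rᵢ = 0 + 2 + 5 + 16 = 23
N̂ = 8852 / 23 ≈ 384.9 → 385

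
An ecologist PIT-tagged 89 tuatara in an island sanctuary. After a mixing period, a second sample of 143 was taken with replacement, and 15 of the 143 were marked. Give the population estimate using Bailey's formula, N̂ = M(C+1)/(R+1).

N = 801

N̂ = 89·(143+1)/(15+1) = 89·144/16 = 12816/16 = 801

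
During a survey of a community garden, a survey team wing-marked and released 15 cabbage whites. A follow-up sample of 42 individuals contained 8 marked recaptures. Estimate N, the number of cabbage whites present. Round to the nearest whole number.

N = (15 × 42) / 8 = 630 / 8 ≈ 78.8 → 79

N ≈ 79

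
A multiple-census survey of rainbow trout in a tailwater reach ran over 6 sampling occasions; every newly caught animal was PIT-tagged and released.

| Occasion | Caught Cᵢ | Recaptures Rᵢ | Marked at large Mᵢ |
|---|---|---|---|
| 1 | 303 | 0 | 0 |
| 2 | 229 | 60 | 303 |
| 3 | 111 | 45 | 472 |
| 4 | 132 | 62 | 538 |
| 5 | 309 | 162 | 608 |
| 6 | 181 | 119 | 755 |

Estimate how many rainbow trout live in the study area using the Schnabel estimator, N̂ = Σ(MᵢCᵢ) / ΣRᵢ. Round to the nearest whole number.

Σ MᵢCᵢ = 0·303 + 303·229 + 472·111 + 538·132 + 608·309 + 755·181 = 0 + 69387 + 52392 + 71016 + 187872 + 136655 = 517322
Σ Rᵢ = 0 + 60 + 45 + 62 + 162 + 119 = 448
N̂ = 517322 / 448 ≈ 1154.7 → 1155

N ≈ 1155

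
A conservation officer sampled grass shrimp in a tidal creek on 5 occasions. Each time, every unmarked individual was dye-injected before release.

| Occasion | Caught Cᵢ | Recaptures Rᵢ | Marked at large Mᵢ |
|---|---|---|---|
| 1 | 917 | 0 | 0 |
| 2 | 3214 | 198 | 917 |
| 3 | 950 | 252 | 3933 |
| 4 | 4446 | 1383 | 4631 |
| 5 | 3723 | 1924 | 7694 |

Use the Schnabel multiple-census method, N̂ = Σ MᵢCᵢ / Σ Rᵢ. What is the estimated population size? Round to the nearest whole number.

N ≈ 14,884

Σ MᵢCᵢ = 0·917 + 917·3214 + 3933·950 + 4631·4446 + 7694·3723 = 0 + 2947238 + 3736350 + 20589426 + 28644762 = 55917776
Σ Rᵢ = 0 + 198 + 252 + 1383 + 1924 = 3757
N̂ = 55917776 / 3757 ≈ 14883.6 → 14884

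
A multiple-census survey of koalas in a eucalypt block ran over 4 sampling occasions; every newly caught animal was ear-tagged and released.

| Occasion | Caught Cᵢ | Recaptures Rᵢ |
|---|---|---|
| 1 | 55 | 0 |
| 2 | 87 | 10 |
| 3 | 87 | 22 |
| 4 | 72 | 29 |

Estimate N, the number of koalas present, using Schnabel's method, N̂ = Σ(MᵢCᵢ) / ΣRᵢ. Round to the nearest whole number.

Marked at large before each occasion: Mᵢ = Σⱼ<ᵢ (Cⱼ − Rⱼ) → M1=0, M2=55, M3=132, M4=197
Σ MᵢCᵢ = 0·55 + 55·87 + 132·87 + 197·72 = 0 + 4785 + 11484 + 14184 = 30453
Σ Rᵢ = 0 + 10 + 22 + 29 = 61
N̂ = 30453 / 61 ≈ 499.2 → 499

N ≈ 499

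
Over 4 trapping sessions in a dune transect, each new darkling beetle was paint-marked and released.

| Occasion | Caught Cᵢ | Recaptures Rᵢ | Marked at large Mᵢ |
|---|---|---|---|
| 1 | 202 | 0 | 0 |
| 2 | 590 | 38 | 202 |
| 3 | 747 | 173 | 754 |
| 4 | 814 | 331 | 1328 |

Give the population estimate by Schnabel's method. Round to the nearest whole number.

Σ MᵢCᵢ = 0·202 + 202·590 + 754·747 + 1328·814 = 0 + 119180 + 563238 + 1080992 = 1763410
Σ Rᵢ = 0 + 38 + 173 + 331 = 542
N̂ = 1763410 / 542 ≈ 3253.5 → 3254

N ≈ 3254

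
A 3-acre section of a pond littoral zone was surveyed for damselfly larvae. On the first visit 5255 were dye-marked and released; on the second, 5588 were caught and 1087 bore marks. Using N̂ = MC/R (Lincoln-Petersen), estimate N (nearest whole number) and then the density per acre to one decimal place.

density ≈ 9005.0 damselfly larvae per acre

N̂ = 5255·5588/1087 = 29364940/1087 ≈ 27014.7 → 27015
Density = N̂ / area = 27015 / 3 = 9005.0 per acre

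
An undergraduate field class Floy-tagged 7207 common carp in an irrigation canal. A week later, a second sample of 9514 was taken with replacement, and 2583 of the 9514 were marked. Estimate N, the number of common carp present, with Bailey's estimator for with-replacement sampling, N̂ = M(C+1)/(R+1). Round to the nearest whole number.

N ≈ 26,538

N̂ = 7207·(9514+1)/(2583+1) = 7207·9515/2584 = 68574605/2584 ≈ 26538.2 → 26538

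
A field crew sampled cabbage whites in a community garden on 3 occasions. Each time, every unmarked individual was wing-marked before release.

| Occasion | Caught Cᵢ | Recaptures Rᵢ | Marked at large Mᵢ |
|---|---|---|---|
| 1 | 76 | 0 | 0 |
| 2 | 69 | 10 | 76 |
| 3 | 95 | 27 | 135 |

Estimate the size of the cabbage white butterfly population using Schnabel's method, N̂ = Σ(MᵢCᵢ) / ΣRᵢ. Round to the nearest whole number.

Σ MᵢCᵢ = 0·76 + 76·69 + 135·95 = 0 + 5244 + 12825 = 18069
Σ Rᵢ = 0 + 10 + 27 = 37
N̂ = 18069 / 37 ≈ 488.4 → 488

N ≈ 488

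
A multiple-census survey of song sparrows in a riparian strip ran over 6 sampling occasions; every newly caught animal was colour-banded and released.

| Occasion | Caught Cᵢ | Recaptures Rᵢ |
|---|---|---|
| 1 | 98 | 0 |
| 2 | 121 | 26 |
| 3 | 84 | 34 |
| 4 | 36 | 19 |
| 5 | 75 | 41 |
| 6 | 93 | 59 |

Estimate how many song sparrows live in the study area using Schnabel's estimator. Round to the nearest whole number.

N ≈ 467

Marked at large before each occasion: Mᵢ = Σⱼ<ᵢ (Cⱼ − Rⱼ) → M1=0, M2=98, M3=193, M4=243, M5=260, M6=294
Σ MᵢCᵢ = 0·98 + 98·121 + 193·84 + 243·36 + 260·75 + 294·93 = 0 + 11858 + 16212 + 8748 + 19500 + 27342 = 83660
Σ Rᵢ = 0 + 26 + 34 + 19 + 41 + 59 = 179
N̂ = 83660 / 179 ≈ 467.4 → 467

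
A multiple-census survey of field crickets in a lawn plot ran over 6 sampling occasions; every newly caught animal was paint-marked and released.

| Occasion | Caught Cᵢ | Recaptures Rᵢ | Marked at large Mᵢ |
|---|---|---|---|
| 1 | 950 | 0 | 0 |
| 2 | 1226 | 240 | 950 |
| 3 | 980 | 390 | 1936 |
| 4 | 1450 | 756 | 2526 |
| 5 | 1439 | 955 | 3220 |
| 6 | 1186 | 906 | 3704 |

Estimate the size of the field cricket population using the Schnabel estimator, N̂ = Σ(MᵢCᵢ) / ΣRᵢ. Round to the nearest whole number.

Σ MᵢCᵢ = 0·950 + 950·1226 + 1936·980 + 2526·1450 + 3220·1439 + 3704·1186 = 0 + 1164700 + 1897280 + 3662700 + 4633580 + 4392944 = 15751204
Σ Rᵢ = 0 + 240 + 390 + 756 + 955 + 906 = 3247
N̂ = 15751204 / 3247 ≈ 4851.0 → 4851

N ≈ 4851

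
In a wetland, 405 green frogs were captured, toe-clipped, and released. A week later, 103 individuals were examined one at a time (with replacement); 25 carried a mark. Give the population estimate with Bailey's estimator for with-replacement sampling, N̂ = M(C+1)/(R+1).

N = 1620

N̂ = 405·(103+1)/(25+1) = 405·104/26 = 42120/26 = 1620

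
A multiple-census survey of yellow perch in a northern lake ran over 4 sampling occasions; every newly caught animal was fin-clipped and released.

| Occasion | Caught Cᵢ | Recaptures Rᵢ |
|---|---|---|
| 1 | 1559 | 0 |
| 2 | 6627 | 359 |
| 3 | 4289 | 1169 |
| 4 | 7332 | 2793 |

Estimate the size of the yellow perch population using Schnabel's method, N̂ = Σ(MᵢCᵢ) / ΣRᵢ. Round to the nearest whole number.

N ≈ 28,735

Marked at large before each occasion: Mᵢ = Σⱼ<ᵢ (Cⱼ − Rⱼ) → M1=0, M2=1559, M3=7827, M4=10947
Σ MᵢCᵢ = 0·1559 + 1559·6627 + 7827·4289 + 10947·7332 = 0 + 10331493 + 33570003 + 80263404 = 124164900
Σ Rᵢ = 0 + 359 + 1169 + 2793 = 4321
N̂ = 124164900 / 4321 ≈ 28735.2 → 28735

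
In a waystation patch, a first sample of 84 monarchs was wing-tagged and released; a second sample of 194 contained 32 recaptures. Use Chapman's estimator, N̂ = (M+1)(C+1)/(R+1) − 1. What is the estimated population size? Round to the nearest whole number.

N ≈ 501

N̂ = (84+1)(194+1)/(32+1) − 1 = 85·195/33 − 1
= 16575/33 − 1 ≈ 502.3 − 1 ≈ 501.3 → 501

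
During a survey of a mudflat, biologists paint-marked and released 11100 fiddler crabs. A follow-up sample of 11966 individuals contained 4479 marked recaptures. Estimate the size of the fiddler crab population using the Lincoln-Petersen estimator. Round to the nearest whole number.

N ≈ 29,655

N = (11100 × 11966) / 4479 = 132822600 / 4479 ≈ 29654.5 → 29655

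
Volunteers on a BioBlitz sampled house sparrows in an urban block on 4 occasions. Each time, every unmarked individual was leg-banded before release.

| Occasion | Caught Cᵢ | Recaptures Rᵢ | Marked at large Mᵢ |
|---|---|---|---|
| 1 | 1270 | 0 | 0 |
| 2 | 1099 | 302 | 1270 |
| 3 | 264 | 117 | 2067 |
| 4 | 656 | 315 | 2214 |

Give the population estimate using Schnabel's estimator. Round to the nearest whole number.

N ≈ 4624

Σ MᵢCᵢ = 0·1270 + 1270·1099 + 2067·264 + 2214·656 = 0 + 1395730 + 545688 + 1452384 = 3393802
Σ Rᵢ = 0 + 302 + 117 + 315 = 734
N̂ = 3393802 / 734 ≈ 4623.7 → 4624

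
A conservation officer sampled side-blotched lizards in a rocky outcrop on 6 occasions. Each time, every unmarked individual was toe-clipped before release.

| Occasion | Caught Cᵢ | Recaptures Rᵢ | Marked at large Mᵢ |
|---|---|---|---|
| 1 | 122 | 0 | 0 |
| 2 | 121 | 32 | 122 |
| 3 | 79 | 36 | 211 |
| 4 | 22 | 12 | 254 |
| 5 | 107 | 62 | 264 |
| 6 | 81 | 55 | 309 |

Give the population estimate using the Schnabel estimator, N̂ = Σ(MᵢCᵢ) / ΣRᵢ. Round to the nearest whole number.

Σ MᵢCᵢ = 0·122 + 122·121 + 211·79 + 254·22 + 264·107 + 309·81 = 0 + 14762 + 16669 + 5588 + 28248 + 25029 = 90296
Σ Rᵢ = 0 + 32 + 36 + 12 + 62 + 55 = 197
N̂ = 90296 / 197 ≈ 458.4 → 458

N ≈ 458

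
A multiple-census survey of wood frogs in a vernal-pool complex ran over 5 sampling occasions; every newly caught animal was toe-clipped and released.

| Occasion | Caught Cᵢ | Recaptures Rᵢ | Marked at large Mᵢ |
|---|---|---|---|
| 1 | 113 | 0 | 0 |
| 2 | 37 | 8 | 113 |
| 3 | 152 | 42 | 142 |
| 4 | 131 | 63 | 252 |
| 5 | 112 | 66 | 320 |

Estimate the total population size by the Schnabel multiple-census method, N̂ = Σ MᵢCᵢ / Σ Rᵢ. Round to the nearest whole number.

N ≈ 529

Σ MᵢCᵢ = 0·113 + 113·37 + 142·152 + 252·131 + 320·112 = 0 + 4181 + 21584 + 33012 + 35840 = 94617
Σ Rᵢ = 0 + 8 + 42 + 63 + 66 = 179
N̂ = 94617 / 179 ≈ 528.6 → 529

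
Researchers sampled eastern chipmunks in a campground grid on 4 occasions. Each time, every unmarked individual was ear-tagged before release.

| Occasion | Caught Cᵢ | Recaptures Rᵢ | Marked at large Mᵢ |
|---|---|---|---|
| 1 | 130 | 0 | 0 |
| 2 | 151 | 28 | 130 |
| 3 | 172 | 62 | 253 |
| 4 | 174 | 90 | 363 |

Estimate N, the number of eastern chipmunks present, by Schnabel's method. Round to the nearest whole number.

Σ MᵢCᵢ = 0·130 + 130·151 + 253·172 + 363·174 = 0 + 19630 + 43516 + 63162 = 126308
Σ Rᵢ = 0 + 28 + 62 + 90 = 180
N̂ = 126308 / 180 ≈ 701.7 → 702

N ≈ 702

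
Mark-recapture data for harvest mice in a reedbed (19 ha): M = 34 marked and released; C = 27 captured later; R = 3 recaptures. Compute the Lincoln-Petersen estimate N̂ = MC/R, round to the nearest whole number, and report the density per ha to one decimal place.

N̂ = 34·27/3 = 918/3 = 306
Density = N̂ / area = 306 / 19 ≈ 16.11 → 16.1 per ha

density ≈ 16.1 harvest mice per ha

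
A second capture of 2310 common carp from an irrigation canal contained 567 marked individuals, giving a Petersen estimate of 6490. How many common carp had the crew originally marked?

From N = M·C/R: M = N·R / C = 6490·567 / 2310 = 3679830 / 2310 = 1593.

M = 1593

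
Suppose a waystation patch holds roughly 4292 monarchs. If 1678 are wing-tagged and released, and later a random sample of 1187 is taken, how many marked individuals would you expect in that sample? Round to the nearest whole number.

Expected recaptures E[R] = M·C / N.
E[R] = 1678 × 1187 / 4292 = 1991786 / 4292 ≈ 464.1 → 464

expected recaptures ≈ 464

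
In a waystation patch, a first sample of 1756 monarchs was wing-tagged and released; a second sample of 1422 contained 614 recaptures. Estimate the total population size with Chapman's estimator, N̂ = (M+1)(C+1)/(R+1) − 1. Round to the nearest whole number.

N̂ = (1756+1)(1422+1)/(614+1) − 1 = 1757·1423/615 − 1
= 2500211/615 − 1 ≈ 4065.4 − 1 ≈ 4064.4 → 4064

N ≈ 4064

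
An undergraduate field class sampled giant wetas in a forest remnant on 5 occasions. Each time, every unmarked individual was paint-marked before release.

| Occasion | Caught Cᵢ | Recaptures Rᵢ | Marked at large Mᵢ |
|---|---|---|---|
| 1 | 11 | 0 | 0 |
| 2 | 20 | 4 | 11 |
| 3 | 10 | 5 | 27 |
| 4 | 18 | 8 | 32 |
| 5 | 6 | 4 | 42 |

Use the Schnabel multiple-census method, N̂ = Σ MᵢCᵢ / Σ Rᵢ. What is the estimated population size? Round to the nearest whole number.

N ≈ 63

Σ MᵢCᵢ = 0·11 + 11·20 + 27·10 + 32·18 + 42·6 = 0 + 220 + 270 + 576 + 252 = 1318
Σ Rᵢ = 0 + 4 + 5 + 8 + 4 = 21
N̂ = 1318 / 21 ≈ 62.8 → 63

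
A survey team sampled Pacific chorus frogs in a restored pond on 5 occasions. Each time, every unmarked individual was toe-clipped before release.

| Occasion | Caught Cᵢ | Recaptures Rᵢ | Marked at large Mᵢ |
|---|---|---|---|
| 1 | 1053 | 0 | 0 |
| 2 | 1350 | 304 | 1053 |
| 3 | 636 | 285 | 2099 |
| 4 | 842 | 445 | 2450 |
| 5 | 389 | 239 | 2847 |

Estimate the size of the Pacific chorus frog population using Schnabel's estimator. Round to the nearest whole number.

N ≈ 4656

Σ MᵢCᵢ = 0·1053 + 1053·1350 + 2099·636 + 2450·842 + 2847·389 = 0 + 1421550 + 1334964 + 2062900 + 1107483 = 5926897
Σ Rᵢ = 0 + 304 + 285 + 445 + 239 = 1273
N̂ = 5926897 / 1273 ≈ 4655.8 → 4656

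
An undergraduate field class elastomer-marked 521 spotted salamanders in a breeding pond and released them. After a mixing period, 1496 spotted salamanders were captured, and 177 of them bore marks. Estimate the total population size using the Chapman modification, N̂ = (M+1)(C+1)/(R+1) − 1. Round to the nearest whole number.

N̂ = (521+1)(1496+1)/(177+1) − 1 = 522·1497/178 − 1
= 781434/178 − 1 ≈ 4390.1 − 1 ≈ 4389.1 → 4389

N ≈ 4389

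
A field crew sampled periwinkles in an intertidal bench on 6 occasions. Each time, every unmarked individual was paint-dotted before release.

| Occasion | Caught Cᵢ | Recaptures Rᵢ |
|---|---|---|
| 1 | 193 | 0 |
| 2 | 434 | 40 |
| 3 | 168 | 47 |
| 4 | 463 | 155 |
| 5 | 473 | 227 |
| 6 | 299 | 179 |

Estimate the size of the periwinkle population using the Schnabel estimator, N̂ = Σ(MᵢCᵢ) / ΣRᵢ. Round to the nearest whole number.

Marked at large before each occasion: Mᵢ = Σⱼ<ᵢ (Cⱼ − Rⱼ) → M1=0, M2=193, M3=587, M4=708, M5=1016, M6=1262
Σ MᵢCᵢ = 0·193 + 193·434 + 587·168 + 708·463 + 1016·473 + 1262·299 = 0 + 83762 + 98616 + 327804 + 480568 + 377338 = 1368088
Σ Rᵢ = 0 + 40 + 47 + 155 + 227 + 179 = 648
N̂ = 1368088 / 648 ≈ 2111.2 → 2111

N ≈ 2111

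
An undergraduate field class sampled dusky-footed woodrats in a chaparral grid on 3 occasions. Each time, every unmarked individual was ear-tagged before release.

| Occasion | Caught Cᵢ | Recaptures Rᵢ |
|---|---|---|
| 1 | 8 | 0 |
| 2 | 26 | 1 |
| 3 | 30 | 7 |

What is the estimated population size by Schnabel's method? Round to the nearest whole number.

Marked at large before each occasion: Mᵢ = Σⱼ<ᵢ (Cⱼ − Rⱼ) → M1=0, M2=8, M3=33
Σ MᵢCᵢ = 0·8 + 8·26 + 33·30 = 0 + 208 + 990 = 1198
Σ Rᵢ = 0 + 1 + 7 = 8
N̂ = 1198 / 8 ≈ 149.8 → 150

N ≈ 150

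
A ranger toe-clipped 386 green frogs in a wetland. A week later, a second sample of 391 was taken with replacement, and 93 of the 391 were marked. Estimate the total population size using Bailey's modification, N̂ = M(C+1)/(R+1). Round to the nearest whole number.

N ≈ 1610

N̂ = 386·(391+1)/(93+1) = 386·392/94 = 151312/94 ≈ 1609.7 → 1610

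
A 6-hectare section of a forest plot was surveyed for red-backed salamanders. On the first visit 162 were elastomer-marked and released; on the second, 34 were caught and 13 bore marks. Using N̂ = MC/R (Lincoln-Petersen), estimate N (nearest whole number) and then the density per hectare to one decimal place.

density ≈ 70.7 red-backed salamanders per hectare

N̂ = 162·34/13 = 5508/13 ≈ 423.7 → 424
Density = N̂ / area = 424 / 6 ≈ 70.67 → 70.7 per hectare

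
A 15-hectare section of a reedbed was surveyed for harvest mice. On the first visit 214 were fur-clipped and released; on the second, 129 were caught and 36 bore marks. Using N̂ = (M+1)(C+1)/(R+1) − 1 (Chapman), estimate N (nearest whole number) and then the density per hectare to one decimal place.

density ≈ 50.3 harvest mice per hectare

N̂ = 215·130/37 − 1 = 27950/37 − 1 ≈ 754.4 → 754
Density = N̂ / area = 754 / 15 ≈ 50.27 → 50.3 per hectare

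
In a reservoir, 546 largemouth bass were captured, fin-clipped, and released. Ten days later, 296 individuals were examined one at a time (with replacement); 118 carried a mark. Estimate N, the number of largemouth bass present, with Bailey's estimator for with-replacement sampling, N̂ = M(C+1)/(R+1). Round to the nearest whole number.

N̂ = 546·(296+1)/(118+1) = 546·297/119 = 162162/119 ≈ 1362.7 → 1363

N ≈ 1363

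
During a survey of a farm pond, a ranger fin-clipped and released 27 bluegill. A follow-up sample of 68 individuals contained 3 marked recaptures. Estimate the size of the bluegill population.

N = 612

If marked individuals mix randomly, R/C ≈ M/N, giving N ≈ M·C/R.
N = (27 × 68) / 3 = 1836 / 3 = 612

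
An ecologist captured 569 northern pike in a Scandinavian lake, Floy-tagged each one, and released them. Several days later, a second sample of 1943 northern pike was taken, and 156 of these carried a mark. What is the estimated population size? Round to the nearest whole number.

N ≈ 7087

The marked fraction in the recapture sample should equal the marked fraction in the population: 156/1943 = 569/N.
N = (569 × 1943) / 156 = 1105567 / 156 ≈ 7087.0 → 7087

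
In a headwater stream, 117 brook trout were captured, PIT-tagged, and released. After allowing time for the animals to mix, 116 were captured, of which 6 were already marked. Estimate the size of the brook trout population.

N = (117 × 116) / 6 = 13572 / 6 = 2262

N = 2262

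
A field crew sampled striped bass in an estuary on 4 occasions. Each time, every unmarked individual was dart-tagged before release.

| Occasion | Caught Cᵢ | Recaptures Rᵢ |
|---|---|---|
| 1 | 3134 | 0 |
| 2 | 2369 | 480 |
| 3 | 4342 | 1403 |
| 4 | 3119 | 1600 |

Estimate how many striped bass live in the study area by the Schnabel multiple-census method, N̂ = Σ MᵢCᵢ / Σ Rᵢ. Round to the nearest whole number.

Marked at large before each occasion: Mᵢ = Σⱼ<ᵢ (Cⱼ − Rⱼ) → M1=0, M2=3134, M3=5023, M4=7962
Σ MᵢCᵢ = 0·3134 + 3134·2369 + 5023·4342 + 7962·3119 = 0 + 7424446 + 21809866 + 24833478 = 54067790
Σ Rᵢ = 0 + 480 + 1403 + 1600 = 3483
N̂ = 54067790 / 3483 ≈ 15523.3 → 15523

N ≈ 15,523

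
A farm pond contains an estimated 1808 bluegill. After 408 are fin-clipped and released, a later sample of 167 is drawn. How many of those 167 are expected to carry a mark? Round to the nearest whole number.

The marked fraction of the population is 408/1808, so in a sample of 167 expect C·(M/N) marked.
E[R] = 408 × 167 / 1808 = 68136 / 1808 ≈ 37.7 → 38

expected recaptures ≈ 38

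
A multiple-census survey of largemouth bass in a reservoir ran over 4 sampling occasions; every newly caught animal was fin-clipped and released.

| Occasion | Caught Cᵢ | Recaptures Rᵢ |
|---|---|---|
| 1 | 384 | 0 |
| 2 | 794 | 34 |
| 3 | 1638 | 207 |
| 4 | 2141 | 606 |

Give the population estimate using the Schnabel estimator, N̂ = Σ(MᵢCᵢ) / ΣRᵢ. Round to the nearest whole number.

Marked at large before each occasion: Mᵢ = Σⱼ<ᵢ (Cⱼ − Rⱼ) → M1=0, M2=384, M3=1144, M4=2575
Σ MᵢCᵢ = 0·384 + 384·794 + 1144·1638 + 2575·2141 = 0 + 304896 + 1873872 + 5513075 = 7691843
Σ Rᵢ = 0 + 34 + 207 + 606 = 847
N̂ = 7691843 / 847 ≈ 9081.3 → 9081

N ≈ 9081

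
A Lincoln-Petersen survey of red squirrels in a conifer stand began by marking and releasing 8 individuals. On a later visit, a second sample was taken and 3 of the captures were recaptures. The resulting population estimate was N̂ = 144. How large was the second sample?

C = 54

From N = M·C/R: C = N·R / M = 144·3 / 8 = 432 / 8 = 54.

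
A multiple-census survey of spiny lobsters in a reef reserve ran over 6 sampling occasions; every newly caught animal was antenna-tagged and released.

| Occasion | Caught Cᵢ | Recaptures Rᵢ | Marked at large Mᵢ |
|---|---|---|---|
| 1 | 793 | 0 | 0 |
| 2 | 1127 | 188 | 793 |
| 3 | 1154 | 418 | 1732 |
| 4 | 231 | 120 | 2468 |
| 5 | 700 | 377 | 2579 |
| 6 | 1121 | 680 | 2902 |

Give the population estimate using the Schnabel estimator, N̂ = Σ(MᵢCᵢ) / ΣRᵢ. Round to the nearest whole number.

Σ MᵢCᵢ = 0·793 + 793·1127 + 1732·1154 + 2468·231 + 2579·700 + 2902·1121 = 0 + 893711 + 1998728 + 570108 + 1805300 + 3253142 = 8520989
Σ Rᵢ = 0 + 188 + 418 + 120 + 377 + 680 = 1783
N̂ = 8520989 / 1783 ≈ 4779.0 → 4779

N ≈ 4779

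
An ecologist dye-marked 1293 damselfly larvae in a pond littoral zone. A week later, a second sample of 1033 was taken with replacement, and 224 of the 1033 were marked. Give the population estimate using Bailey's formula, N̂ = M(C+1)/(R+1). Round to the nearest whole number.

N̂ = 1293·(1033+1)/(224+1) = 1293·1034/225 = 1336962/225 ≈ 5942.1 → 5942

N ≈ 5942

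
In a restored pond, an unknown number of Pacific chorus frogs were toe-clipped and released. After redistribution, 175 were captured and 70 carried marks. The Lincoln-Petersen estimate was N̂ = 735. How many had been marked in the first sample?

M = 294

From N = M·C/R: M = N·R / C = 735·70 / 175 = 51450 / 175 = 294.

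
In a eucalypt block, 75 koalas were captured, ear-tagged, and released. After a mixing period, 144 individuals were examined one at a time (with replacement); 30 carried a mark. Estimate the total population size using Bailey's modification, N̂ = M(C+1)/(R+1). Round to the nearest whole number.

N̂ = 75·(144+1)/(30+1) = 75·145/31 = 10875/31 ≈ 350.8 → 351

N ≈ 351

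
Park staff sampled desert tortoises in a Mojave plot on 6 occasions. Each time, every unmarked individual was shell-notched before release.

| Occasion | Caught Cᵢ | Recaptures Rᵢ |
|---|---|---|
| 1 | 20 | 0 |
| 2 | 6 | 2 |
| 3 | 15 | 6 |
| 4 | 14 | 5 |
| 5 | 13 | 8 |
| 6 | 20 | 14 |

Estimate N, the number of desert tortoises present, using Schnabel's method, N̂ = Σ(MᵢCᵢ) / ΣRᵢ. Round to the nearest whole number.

N ≈ 69

Marked at large before each occasion: Mᵢ = Σⱼ<ᵢ (Cⱼ − Rⱼ) → M1=0, M2=20, M3=24, M4=33, M5=42, M6=47
Σ MᵢCᵢ = 0·20 + 20·6 + 24·15 + 33·14 + 42·13 + 47·20 = 0 + 120 + 360 + 462 + 546 + 940 = 2428
Σ Rᵢ = 0 + 2 + 6 + 5 + 8 + 14 = 35
N̂ = 2428 / 35 ≈ 69.4 → 69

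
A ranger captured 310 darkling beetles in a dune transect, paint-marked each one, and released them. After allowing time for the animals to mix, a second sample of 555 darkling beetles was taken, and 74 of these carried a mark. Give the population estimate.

N = (310 × 555) / 74 = 172050 / 74 = 2325

N = 2325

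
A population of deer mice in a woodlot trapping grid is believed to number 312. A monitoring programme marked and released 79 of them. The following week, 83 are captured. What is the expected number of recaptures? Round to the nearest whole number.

expected recaptures ≈ 21

The marked fraction of the population is 79/312, so in a sample of 83 expect C·(M/N) marked.
E[R] = 79 × 83 / 312 = 6557 / 312 ≈ 21.0 → 21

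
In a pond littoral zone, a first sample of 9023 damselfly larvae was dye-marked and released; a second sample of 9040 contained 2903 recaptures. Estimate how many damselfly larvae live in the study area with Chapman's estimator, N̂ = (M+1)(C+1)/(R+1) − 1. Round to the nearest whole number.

N̂ = (9023+1)(9040+1)/(2903+1) − 1 = 9024·9041/2904 − 1
= 81585984/2904 − 1 ≈ 28094.3 − 1 ≈ 28093.3 → 28093

N ≈ 28,093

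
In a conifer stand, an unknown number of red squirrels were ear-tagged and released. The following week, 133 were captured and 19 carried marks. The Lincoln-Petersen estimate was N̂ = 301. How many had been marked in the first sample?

From N = M·C/R: M = N·R / C = 301·19 / 133 = 5719 / 133 = 43.

M = 43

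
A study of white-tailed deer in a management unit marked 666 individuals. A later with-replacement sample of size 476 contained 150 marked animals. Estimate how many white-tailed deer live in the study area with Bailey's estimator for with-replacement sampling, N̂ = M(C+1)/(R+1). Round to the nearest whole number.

N̂ = 666·(476+1)/(150+1) = 666·477/151 = 317682/151 ≈ 2103.9 → 2104

N ≈ 2104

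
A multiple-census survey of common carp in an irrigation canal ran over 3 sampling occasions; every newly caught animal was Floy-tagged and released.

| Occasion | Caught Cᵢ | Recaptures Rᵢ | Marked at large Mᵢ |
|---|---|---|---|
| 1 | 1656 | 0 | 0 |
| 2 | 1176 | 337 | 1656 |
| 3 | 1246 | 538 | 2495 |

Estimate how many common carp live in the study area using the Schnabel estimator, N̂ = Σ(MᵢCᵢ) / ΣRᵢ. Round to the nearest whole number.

N ≈ 5779

Σ MᵢCᵢ = 0·1656 + 1656·1176 + 2495·1246 = 0 + 1947456 + 3108770 = 5056226
Σ Rᵢ = 0 + 337 + 538 = 875
N̂ = 5056226 / 875 ≈ 5778.5 → 5779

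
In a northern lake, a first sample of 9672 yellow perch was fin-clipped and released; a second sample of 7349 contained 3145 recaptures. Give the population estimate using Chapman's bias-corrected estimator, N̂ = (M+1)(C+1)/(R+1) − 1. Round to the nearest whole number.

N̂ = (9672+1)(7349+1)/(3145+1) − 1 = 9673·7350/3146 − 1
= 71096550/3146 − 1 ≈ 22599.0 − 1 ≈ 22598.0 → 22598

N ≈ 22,598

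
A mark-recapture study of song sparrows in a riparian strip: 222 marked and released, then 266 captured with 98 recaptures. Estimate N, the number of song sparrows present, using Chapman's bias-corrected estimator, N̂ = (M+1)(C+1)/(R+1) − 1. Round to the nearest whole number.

N̂ = (222+1)(266+1)/(98+1) − 1 = 223·267/99 − 1
= 59541/99 − 1 ≈ 601.4 − 1 ≈ 600.4 → 600

N ≈ 600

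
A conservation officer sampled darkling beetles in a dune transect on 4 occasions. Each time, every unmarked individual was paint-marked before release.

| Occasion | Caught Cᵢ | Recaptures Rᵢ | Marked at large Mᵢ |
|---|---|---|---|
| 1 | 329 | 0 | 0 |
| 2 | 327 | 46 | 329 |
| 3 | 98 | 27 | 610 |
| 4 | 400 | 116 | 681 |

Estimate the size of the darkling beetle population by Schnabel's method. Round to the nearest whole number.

N ≈ 2327

Σ MᵢCᵢ = 0·329 + 329·327 + 610·98 + 681·400 = 0 + 107583 + 59780 + 272400 = 439763
Σ Rᵢ = 0 + 46 + 27 + 116 = 189
N̂ = 439763 / 189 ≈ 2326.8 → 2327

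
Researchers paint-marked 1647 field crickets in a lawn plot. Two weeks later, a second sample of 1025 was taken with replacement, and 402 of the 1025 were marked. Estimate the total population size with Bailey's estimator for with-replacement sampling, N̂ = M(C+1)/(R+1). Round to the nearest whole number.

N ≈ 4193

N̂ = 1647·(1025+1)/(402+1) = 1647·1026/403 = 1689822/403 ≈ 4193.1 → 4193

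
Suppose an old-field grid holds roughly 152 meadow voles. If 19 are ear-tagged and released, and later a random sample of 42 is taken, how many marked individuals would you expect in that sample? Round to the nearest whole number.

The marked fraction of the population is 19/152, so in a sample of 42 expect C·(M/N) marked.
E[R] = 19 × 42 / 152 = 798 / 152 ≈ 5.2 → 5

expected recaptures ≈ 5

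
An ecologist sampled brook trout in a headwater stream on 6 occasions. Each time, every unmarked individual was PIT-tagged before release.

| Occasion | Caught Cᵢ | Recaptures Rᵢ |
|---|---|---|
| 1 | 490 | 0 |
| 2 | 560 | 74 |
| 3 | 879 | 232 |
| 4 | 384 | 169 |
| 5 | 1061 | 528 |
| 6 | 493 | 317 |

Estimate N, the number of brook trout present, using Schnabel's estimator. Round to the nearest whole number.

N ≈ 3693

Marked at large before each occasion: Mᵢ = Σⱼ<ᵢ (Cⱼ − Rⱼ) → M1=0, M2=490, M3=976, M4=1623, M5=1838, M6=2371
Σ MᵢCᵢ = 0·490 + 490·560 + 976·879 + 1623·384 + 1838·1061 + 2371·493 = 0 + 274400 + 857904 + 623232 + 1950118 + 1168903 = 4874557
Σ Rᵢ = 0 + 74 + 232 + 169 + 528 + 317 = 1320
N̂ = 4874557 / 1320 ≈ 3692.8 → 3693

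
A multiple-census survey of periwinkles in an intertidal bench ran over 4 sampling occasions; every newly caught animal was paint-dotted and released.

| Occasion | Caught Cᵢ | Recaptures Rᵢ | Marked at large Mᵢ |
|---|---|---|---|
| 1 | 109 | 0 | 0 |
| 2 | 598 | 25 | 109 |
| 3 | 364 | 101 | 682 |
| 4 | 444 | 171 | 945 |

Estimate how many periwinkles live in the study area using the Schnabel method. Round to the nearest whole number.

N ≈ 2468

Σ MᵢCᵢ = 0·109 + 109·598 + 682·364 + 945·444 = 0 + 65182 + 248248 + 419580 = 733010
Σ Rᵢ = 0 + 25 + 101 + 171 = 297
N̂ = 733010 / 297 ≈ 2468.0 → 2468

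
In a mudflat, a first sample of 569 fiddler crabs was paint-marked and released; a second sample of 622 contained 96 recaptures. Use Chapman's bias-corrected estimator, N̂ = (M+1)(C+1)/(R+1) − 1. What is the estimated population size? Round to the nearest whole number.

N̂ = (569+1)(622+1)/(96+1) − 1 = 570·623/97 − 1
= 355110/97 − 1 ≈ 3660.9 − 1 ≈ 3659.9 → 3660

N ≈ 3660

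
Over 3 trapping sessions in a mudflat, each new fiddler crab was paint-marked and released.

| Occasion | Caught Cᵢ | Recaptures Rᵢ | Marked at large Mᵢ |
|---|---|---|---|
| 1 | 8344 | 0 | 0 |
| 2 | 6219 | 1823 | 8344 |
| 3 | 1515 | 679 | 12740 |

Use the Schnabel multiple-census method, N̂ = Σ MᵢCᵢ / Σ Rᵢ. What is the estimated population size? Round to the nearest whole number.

Σ MᵢCᵢ = 0·8344 + 8344·6219 + 12740·1515 = 0 + 51891336 + 19301100 = 71192436
Σ Rᵢ = 0 + 1823 + 679 = 2502
N̂ = 71192436 / 2502 ≈ 28454.2 → 28454

N ≈ 28,454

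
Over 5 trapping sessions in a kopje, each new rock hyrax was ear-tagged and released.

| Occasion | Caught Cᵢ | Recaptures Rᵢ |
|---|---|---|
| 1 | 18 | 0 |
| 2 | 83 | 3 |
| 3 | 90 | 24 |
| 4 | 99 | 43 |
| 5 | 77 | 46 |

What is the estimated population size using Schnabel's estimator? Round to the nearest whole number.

Marked at large before each occasion: Mᵢ = Σⱼ<ᵢ (Cⱼ − Rⱼ) → M1=0, M2=18, M3=98, M4=164, M5=220
Σ MᵢCᵢ = 0·18 + 18·83 + 98·90 + 164·99 + 220·77 = 0 + 1494 + 8820 + 16236 + 16940 = 43490
Σ Rᵢ = 0 + 3 + 24 + 43 + 46 = 116
N̂ = 43490 / 116 ≈ 374.9 → 375

N ≈ 375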